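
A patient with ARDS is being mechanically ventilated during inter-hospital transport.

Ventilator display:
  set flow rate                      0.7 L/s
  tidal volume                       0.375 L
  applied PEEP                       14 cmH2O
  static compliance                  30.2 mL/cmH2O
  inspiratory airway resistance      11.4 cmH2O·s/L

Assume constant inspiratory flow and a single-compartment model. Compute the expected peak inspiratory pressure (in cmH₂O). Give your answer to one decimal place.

34.4

Equation of motion (constant flow): PIP = Vt/C + R·V̇ + PEEP.
PIP = 375/30.2 + 11.4×0.7 + 14 = 12.417 + 7.98 + 14 = 34.397 cmH2O.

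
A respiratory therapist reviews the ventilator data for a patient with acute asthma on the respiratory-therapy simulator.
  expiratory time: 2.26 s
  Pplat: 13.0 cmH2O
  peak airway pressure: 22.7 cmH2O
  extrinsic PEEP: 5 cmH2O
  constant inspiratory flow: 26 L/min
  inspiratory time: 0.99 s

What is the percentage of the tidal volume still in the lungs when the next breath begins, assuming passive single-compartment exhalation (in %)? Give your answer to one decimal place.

Flow: 26 L/min ÷ 60 = 0.4333 L/s.
Vt = flow × Ti = 0.4333 L/s × 0.99 s × 1000 mL/L = 428.97 mL.
R = (PIP − Pplat)/V̇ = (22.7 − 13.0) / 0.4333 = 9.7/0.4333 = 22.386 cmH2O·s/L.
C = Vt/(Pplat − PEEP) = 428.97 / (13.0 − 5) = 428.97/8.0 = 53.621 mL/cmH2O.
τ = R × C = 22.386 × 0.05362 L/cmH2O = 1.2 s.
Fraction remaining at end-expiration = e^(−Te/τ) = e^(−2.26/1.2) = 0.1521 → 15.21%.

15.2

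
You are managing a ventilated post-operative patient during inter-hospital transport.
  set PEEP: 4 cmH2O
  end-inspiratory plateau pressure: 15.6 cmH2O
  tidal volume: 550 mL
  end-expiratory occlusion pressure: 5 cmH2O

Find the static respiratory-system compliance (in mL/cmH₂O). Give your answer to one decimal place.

End-expiratory occlusion gives total PEEP = 5 cmH2O (intrinsic PEEP = 5 − 4 = 1). Use total PEEP for the elastic gradient.
Cstat = Vt / (Pplat − PEEPtotal) = 550 / (15.6 − 5) = 550 / 10.6 = 51.887 mL/cmH2O.

51.9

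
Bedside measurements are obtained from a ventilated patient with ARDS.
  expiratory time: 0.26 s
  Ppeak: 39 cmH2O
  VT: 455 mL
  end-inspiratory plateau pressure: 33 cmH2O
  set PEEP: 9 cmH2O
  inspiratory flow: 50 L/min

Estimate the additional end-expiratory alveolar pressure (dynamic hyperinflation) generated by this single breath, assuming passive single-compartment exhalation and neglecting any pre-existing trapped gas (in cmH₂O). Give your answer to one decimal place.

3.6

Flow: 50 L/min ÷ 60 = 0.8333 L/s.
R = (PIP − Pplat)/V̇ = (39 − 33) / 0.8333 = 6.0/0.8333 = 7.2 cmH2O·s/L.
C = Vt/(Pplat − PEEP) = 455.0 / (33 − 9) = 455.0/24.0 = 18.958 mL/cmH2O.
τ = R × C = 7.2 × 0.01896 L/cmH2O = 0.1365 s.
Fraction remaining = e^(−Te/τ) = e^(−0.26/0.1365) = 0.1489; trapped volume = 455.0 × 0.1489 = 67.75 mL.
Additional alveolar pressure from trapping ≈ V_trapped / C = 67.75 / 18.958 = 3.574 cmH2O.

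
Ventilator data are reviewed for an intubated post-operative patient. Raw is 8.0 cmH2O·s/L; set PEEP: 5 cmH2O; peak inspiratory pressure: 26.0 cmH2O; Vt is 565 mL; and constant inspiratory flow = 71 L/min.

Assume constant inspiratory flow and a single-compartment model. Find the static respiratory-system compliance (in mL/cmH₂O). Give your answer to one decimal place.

Flow: 71 L/min ÷ 60 = 1.1833 L/s.
Equation of motion (constant flow): PIP = Vt/C + R·V̇ + PEEP.
Vt/C = PIP − R·V̇ − PEEP = 26.0 − 8.0×1.1833 − 5 = 26.0 − 9.466 − 5 = 11.534 cmH2O.
C = Vt / 11.534 = 565 / 11.534 = 48.986 mL/cmH2O.

49.0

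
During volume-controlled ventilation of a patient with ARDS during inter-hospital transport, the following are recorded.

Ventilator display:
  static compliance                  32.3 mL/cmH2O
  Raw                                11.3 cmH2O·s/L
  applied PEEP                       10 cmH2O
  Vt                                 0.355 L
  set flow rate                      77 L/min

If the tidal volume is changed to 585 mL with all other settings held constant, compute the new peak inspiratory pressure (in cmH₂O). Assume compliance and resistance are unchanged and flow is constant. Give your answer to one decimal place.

Flow: 77 L/min ÷ 60 = 1.2833 L/s.
PIP = Vt/C + R·V̇ + PEEP (constant-flow equation of motion).
Only the elastic term changes: ΔPIP = ΔVt / C = (585 − 355) / 32.3 = 7.121 cmH2O.
Original PIP = 355/32.3 + 11.3×1.2833 + 10 = 35.492 cmH2O; new PIP = 35.492 + (7.121) = 42.613 cmH2O.

42.6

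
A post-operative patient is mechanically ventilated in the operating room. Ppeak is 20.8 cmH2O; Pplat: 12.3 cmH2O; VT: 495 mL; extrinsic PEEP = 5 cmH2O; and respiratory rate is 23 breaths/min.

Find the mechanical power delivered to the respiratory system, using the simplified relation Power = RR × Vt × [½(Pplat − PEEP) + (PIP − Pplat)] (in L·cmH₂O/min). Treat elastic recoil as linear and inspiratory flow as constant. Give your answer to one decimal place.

Per-breath work = Vt × [½(Pplat−PEEP) + (PIP−Pplat)] = 0.495 × [0.5×7.3 + 8.5] = 0.495 × 12.15 = 6.014 L·cmH2O.
Power = 23 × 6.014 = 138.32 L·cmH2O/min.

138.3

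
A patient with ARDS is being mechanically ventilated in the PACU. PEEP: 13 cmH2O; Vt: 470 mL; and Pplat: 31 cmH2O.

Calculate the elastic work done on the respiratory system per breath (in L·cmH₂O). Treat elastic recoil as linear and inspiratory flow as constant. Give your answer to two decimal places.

4.23

Elastic work ≈ ½ × (Pplat − PEEP) × Vt = 0.5 × (31 − 13) × 0.470 L = 0.5 × 18.0 × 0.470 = 4.23 L·cmH2O.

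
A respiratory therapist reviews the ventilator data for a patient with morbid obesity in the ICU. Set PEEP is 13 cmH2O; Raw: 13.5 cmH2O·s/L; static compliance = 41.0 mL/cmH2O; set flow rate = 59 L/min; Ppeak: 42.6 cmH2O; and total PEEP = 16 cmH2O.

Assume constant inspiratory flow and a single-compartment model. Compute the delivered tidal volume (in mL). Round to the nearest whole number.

546

Flow: 59 L/min ÷ 60 = 0.9833 L/s.
Total PEEP = 16 cmH2O (set 13 + intrinsic 3); this is the baseline alveolar pressure.
Equation of motion (constant flow): PIP = Vt/C + R·V̇ + PEEP.
Vt/C = PIP − R·V̇ − PEEP = 42.6 − 13.275 − 16 = 13.325 cmH2O.
Vt = C × 13.325 = 41.0 × 13.325 = 546.33 mL.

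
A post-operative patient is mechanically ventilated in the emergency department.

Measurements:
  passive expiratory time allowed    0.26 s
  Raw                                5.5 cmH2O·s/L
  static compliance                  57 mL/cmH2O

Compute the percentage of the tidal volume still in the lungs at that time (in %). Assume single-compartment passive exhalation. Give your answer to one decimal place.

τ = R × C = 5.5 × 57 mL/cmH2O = 5.5 × 0.057 L/cmH2O = 0.3135 s.
Passive exhalation: V(t)/V₀ = e^(−t/τ) = e^(−0.26/0.3135) = 0.4363.
Fraction remaining = 0.4363 → 43.63%.

43.6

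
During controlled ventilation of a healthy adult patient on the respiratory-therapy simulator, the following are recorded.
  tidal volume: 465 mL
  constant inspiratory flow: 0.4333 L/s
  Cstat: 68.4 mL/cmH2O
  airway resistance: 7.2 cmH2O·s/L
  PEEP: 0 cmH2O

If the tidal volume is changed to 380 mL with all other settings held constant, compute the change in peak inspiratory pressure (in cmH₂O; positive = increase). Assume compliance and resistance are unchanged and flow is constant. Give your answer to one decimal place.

PIP = Vt/C + R·V̇ + PEEP (constant-flow equation of motion).
Only the elastic term changes: ΔPIP = ΔVt / C = (380 − 465) / 68.4 = -1.243 cmH2O.

-1.2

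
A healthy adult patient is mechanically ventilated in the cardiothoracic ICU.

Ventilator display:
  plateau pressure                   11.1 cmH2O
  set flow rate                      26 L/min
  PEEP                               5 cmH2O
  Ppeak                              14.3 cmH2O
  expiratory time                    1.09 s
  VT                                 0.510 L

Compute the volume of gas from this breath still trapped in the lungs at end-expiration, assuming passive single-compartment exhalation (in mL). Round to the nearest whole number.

87

Flow: 26 L/min ÷ 60 = 0.4333 L/s.
R = (PIP − Pplat)/V̇ = (14.3 − 11.1) / 0.4333 = 3.2/0.4333 = 7.385 cmH2O·s/L.
C = Vt/(Pplat − PEEP) = 510.0 / (11.1 − 5) = 510.0/6.1 = 83.607 mL/cmH2O.
τ = R × C = 7.385 × 0.08361 L/cmH2O = 0.6175 s.
Fraction remaining = e^(−Te/τ) = e^(−1.09/0.6175) = 0.1712.
Trapped volume = 510.0 × 0.1712 = 87.312 mL.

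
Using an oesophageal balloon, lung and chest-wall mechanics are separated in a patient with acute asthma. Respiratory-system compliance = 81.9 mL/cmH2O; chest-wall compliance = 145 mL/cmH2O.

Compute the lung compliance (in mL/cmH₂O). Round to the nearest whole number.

1/CL = 1/Crs − 1/Ccw.
1/CL = 1/81.9 − 1/145 = 0.005313.
CL = 188.22 mL/cmH2O.

188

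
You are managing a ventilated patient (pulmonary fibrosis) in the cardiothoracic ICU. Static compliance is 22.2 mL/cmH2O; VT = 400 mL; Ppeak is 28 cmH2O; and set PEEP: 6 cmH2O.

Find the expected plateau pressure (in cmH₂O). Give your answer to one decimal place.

Pplat = PEEP + Vt / Cstat = 6 + 400 / 22.2 = 6 + 18.018 = 24.018 cmH2O.

24.0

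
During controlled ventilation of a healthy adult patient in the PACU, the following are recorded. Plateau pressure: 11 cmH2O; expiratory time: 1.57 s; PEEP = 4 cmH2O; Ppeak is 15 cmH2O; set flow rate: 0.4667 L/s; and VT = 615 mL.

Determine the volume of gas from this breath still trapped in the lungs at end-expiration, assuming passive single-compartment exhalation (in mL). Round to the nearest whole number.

R = (PIP − Pplat)/V̇ = (15 − 11) / 0.4667 = 4.0/0.4667 = 8.571 cmH2O·s/L.
C = Vt/(Pplat − PEEP) = 615.0 / (11 − 4) = 615.0/7.0 = 87.857 mL/cmH2O.
τ = R × C = 8.571 × 0.08786 L/cmH2O = 0.753 s.
Fraction remaining = e^(−Te/τ) = e^(−1.57/0.753) = 0.1243.
Trapped volume = 615.0 × 0.1243 = 76.445 mL.

76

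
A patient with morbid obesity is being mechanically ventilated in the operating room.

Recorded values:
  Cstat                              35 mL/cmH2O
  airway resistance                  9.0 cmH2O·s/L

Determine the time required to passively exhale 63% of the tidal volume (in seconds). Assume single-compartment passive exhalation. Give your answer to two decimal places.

τ = R × C = 9.0 × 35 mL/cmH2O = 9.0 × 0.035 L/cmH2O = 0.315 s.
Exhaled fraction f = 1 − e^(−t/τ) → t = −τ·ln(1 − f) = −0.315·ln(0.37) = 0.3132 s.

0.31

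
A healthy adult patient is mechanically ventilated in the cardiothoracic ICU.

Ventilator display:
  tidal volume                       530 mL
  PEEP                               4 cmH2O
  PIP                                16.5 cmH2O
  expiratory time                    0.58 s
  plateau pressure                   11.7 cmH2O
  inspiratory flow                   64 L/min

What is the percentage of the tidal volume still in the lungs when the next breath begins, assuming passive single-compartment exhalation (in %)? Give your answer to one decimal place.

15.4

Flow: 64 L/min ÷ 60 = 1.0667 L/s.
R = (PIP − Pplat)/V̇ = (16.5 − 11.7) / 1.0667 = 4.8/1.0667 = 4.5 cmH2O·s/L.
C = Vt/(Pplat − PEEP) = 530.0 / (11.7 − 4) = 530.0/7.7 = 68.831 mL/cmH2O.
τ = R × C = 4.5 × 0.06883 L/cmH2O = 0.3097 s.
Fraction remaining at end-expiration = e^(−Te/τ) = e^(−0.58/0.3097) = 0.1537 → 15.37%.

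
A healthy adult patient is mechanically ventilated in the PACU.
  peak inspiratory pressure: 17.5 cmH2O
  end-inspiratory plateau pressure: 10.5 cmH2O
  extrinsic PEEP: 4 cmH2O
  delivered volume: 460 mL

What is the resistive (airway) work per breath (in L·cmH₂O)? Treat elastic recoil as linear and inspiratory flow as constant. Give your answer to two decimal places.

3.22

With constant inspiratory flow the resistive pressure is constant at PIP − Pplat = 17.5 − 10.5 = 7.0 cmH2O, so resistive work = 7.0 × 0.460 = 3.22 L·cmH2O.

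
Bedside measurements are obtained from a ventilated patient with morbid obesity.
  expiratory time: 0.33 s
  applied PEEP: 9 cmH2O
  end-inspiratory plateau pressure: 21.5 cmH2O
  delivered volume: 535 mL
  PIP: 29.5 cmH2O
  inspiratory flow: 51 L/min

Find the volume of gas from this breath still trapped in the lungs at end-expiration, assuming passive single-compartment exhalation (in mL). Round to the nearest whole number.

236

Flow: 51 L/min ÷ 60 = 0.85 L/s.
R = (PIP − Pplat)/V̇ = (29.5 − 21.5) / 0.85 = 8.0/0.85 = 9.412 cmH2O·s/L.
C = Vt/(Pplat − PEEP) = 535.0 / (21.5 − 9) = 535.0/12.5 = 42.8 mL/cmH2O.
τ = R × C = 9.412 × 0.0428 L/cmH2O = 0.4028 s.
Fraction remaining = e^(−Te/τ) = e^(−0.33/0.4028) = 0.4408.
Trapped volume = 535.0 × 0.4408 = 235.83 mL.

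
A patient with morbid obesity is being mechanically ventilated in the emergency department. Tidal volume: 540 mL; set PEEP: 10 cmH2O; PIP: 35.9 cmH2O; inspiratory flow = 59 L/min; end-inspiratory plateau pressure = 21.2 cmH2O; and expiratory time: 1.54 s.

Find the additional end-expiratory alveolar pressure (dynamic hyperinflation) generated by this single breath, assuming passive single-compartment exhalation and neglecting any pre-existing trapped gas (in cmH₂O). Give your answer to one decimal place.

1.3

Flow: 59 L/min ÷ 60 = 0.9833 L/s.
R = (PIP − Pplat)/V̇ = (35.9 − 21.2) / 0.9833 = 14.7/0.9833 = 14.95 cmH2O·s/L.
C = Vt/(Pplat − PEEP) = 540.0 / (21.2 − 10) = 540.0/11.2 = 48.214 mL/cmH2O.
τ = R × C = 14.95 × 0.04821 L/cmH2O = 0.7207 s.
Fraction remaining = e^(−Te/τ) = e^(−1.54/0.7207) = 0.118; trapped volume = 540.0 × 0.118 = 63.72 mL.
Additional alveolar pressure from trapping ≈ V_trapped / C = 63.72 / 48.214 = 1.322 cmH2O.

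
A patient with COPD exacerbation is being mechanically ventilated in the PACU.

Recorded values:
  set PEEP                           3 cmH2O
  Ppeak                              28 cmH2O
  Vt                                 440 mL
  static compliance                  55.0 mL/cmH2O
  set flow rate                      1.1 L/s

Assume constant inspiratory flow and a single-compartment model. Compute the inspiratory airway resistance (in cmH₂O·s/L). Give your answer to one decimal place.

Equation of motion (constant flow): PIP = Vt/C + R·V̇ + PEEP.
R·V̇ = PIP − Vt/C − PEEP = 28 − 440/55.0 − 3 = 28 − 8.0 − 3 = 17.0 cmH2O.
R = 17.0 / 1.1 = 15.455 cmH2O·s/L.

15.5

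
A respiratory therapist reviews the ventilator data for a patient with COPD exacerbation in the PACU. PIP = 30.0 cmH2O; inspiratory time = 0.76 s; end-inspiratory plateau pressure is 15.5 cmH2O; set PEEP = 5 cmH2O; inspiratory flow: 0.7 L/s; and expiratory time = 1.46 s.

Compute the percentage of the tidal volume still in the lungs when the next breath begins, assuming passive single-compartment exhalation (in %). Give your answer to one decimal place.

24.9

Vt = flow × Ti = 0.7 L/s × 0.76 s × 1000 mL/L = 532.0 mL.
R = (PIP − Pplat)/V̇ = (30.0 − 15.5) / 0.7 = 14.5/0.7 = 20.714 cmH2O·s/L.
C = Vt/(Pplat − PEEP) = 532.0 / (15.5 − 5) = 532.0/10.5 = 50.667 mL/cmH2O.
τ = R × C = 20.714 × 0.05067 L/cmH2O = 1.05 s.
Fraction remaining at end-expiration = e^(−Te/τ) = e^(−1.46/1.05) = 0.249 → 24.9%.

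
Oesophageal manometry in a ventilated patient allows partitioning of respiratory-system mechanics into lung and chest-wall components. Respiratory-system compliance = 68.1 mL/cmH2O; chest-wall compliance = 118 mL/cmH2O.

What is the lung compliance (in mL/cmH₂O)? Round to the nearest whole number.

1/CL = 1/Crs − 1/Ccw.
1/CL = 1/68.1 − 1/118 = 0.00621.
CL = 161.03 mL/cmH2O.

161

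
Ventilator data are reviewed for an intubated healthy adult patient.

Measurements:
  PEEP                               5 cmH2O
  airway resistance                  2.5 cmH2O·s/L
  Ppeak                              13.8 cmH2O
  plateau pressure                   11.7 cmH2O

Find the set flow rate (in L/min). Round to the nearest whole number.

50

flow = (PIP − Pplat) / Raw = (13.8 − 11.7) / 2.5 = 0.84 L/s × 60 = 50.4 L/min.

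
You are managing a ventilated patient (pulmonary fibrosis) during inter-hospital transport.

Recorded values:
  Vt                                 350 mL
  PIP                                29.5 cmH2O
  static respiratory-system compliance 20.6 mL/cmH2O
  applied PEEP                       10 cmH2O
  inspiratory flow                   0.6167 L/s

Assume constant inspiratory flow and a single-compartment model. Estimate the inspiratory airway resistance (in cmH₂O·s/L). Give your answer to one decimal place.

4.1

Equation of motion (constant flow): PIP = Vt/C + R·V̇ + PEEP.
R·V̇ = PIP − Vt/C − PEEP = 29.5 − 350/20.6 − 10 = 29.5 − 16.99 − 10 = 2.51 cmH2O.
R = 2.51 / 0.6167 = 4.07 cmH2O·s/L.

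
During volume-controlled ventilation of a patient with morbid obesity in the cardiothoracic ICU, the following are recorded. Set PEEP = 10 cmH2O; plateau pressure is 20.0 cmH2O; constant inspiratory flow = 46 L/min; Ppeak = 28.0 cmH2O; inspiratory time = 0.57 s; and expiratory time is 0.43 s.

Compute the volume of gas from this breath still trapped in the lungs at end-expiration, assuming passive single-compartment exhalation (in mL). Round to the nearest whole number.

Flow: 46 L/min ÷ 60 = 0.7667 L/s.
Vt = flow × Ti = 0.7667 L/s × 0.57 s × 1000 mL/L = 437.02 mL.
R = (PIP − Pplat)/V̇ = (28.0 − 20.0) / 0.7667 = 8.0/0.7667 = 10.434 cmH2O·s/L.
C = Vt/(Pplat − PEEP) = 437.02 / (20.0 − 10) = 437.02/10.0 = 43.702 mL/cmH2O.
τ = R × C = 10.434 × 0.0437 L/cmH2O = 0.456 s.
Fraction remaining = e^(−Te/τ) = e^(−0.43/0.456) = 0.3895.
Trapped volume = 437.02 × 0.3895 = 170.22 mL.

170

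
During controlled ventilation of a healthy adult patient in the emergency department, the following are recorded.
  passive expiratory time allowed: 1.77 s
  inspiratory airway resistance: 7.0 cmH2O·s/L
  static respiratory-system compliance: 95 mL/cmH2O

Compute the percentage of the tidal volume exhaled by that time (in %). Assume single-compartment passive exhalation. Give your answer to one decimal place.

τ = R × C = 7.0 × 95 mL/cmH2O = 7.0 × 0.095 L/cmH2O = 0.665 s.
Passive exhalation: V(t)/V₀ = e^(−t/τ) = e^(−1.77/0.665) = 0.06983.
Fraction exhaled = 1 − 0.06983 = 0.9302 → 93.02%.

93.0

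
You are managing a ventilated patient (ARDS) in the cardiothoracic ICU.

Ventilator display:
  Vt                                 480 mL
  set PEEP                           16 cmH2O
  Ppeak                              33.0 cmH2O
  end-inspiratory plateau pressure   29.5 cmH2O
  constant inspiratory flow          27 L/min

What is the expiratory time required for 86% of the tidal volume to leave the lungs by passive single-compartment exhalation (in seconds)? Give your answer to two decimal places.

Flow: 27 L/min ÷ 60 = 0.45 L/s.
R = (PIP − Pplat)/V̇ = (33.0 − 29.5) / 0.45 = 3.5/0.45 = 7.778 cmH2O·s/L.
C = Vt/(Pplat − PEEP) = 480.0 / (29.5 − 16) = 480.0/13.5 = 35.556 mL/cmH2O.
τ = R × C = 7.778 × 0.03556 L/cmH2O = 0.2766 s.
t = −τ·ln(1 − 0.86) = −0.2766·ln(0.14) = 0.5438 s.

0.54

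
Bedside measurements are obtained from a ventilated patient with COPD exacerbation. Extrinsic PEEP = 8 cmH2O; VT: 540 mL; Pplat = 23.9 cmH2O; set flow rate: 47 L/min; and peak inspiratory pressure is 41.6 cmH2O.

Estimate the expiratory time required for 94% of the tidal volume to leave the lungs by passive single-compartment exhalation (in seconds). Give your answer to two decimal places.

Flow: 47 L/min ÷ 60 = 0.7833 L/s.
R = (PIP − Pplat)/V̇ = (41.6 − 23.9) / 0.7833 = 17.7/0.7833 = 22.597 cmH2O·s/L.
C = Vt/(Pplat − PEEP) = 540.0 / (23.9 − 8) = 540.0/15.9 = 33.962 mL/cmH2O.
τ = R × C = 22.597 × 0.03396 L/cmH2O = 0.7674 s.
t = −τ·ln(1 − 0.94) = −0.7674·ln(0.06) = 2.159 s.

2.16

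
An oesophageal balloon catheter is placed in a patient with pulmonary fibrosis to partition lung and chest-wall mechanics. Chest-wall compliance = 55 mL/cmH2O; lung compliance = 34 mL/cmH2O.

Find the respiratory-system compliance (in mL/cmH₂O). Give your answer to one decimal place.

21.0

Lung and chest wall are elastances in series: 1/Crs = 1/CL + 1/Ccw.
1/Crs = 1/34 + 1/55 = 0.04759.
Crs = 21.013 mL/cmH2O.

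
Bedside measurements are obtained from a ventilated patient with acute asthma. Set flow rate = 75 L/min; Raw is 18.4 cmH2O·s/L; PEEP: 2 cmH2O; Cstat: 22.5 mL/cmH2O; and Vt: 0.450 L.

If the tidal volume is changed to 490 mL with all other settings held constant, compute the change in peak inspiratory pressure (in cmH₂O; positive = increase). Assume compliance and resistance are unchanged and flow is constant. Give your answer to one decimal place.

1.8

PIP = Vt/C + R·V̇ + PEEP (constant-flow equation of motion).
Only the elastic term changes: ΔPIP = ΔVt / C = (490 − 450) / 22.5 = 1.778 cmH2O.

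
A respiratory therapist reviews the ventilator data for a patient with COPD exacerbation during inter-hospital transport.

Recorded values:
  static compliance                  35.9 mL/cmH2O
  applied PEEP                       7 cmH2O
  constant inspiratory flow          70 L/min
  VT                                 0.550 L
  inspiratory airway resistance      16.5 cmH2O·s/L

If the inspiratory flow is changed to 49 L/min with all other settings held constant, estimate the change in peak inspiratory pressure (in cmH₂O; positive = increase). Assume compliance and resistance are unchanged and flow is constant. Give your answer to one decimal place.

-5.8

Flow: 70 L/min ÷ 60 = 1.1667 L/s.
New flow: 49 L/min ÷ 60 = 0.8167 L/s.
PIP = Vt/C + R·V̇ + PEEP (constant-flow equation of motion).
Only the resistive term changes: ΔPIP = R × ΔV̇ = 16.5 × (0.8167 − 1.1667) = 16.5 × -0.35 = -5.775 cmH2O.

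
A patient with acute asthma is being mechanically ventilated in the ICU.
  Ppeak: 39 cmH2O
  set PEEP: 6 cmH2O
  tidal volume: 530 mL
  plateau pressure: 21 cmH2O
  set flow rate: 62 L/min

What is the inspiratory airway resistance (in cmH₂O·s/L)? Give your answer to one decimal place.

17.4

Flow: 62 L/min ÷ 60 = 1.0333 L/s.
Raw = (PIP − Pplat) / flow = (39 − 21) / 1.0333 = 18.0 / 1.0333 = 17.42 cmH2O·s/L.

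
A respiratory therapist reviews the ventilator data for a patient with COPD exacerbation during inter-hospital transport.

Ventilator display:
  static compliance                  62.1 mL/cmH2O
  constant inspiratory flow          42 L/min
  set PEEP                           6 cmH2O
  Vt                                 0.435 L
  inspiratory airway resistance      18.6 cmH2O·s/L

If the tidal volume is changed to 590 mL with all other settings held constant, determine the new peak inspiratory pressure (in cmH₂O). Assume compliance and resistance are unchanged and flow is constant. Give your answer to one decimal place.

Flow: 42 L/min ÷ 60 = 0.7 L/s.
PIP = Vt/C + R·V̇ + PEEP (constant-flow equation of motion).
Only the elastic term changes: ΔPIP = ΔVt / C = (590 − 435) / 62.1 = 2.496 cmH2O.
Original PIP = 435/62.1 + 18.6×0.7 + 6 = 26.025 cmH2O; new PIP = 26.025 + (2.496) = 28.521 cmH2O.

28.5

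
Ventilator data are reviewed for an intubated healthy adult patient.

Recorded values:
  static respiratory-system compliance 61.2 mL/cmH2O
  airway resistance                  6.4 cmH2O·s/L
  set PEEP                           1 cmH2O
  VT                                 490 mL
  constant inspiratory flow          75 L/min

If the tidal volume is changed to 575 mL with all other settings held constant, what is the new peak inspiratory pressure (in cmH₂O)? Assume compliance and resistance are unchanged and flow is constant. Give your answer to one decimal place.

Flow: 75 L/min ÷ 60 = 1.25 L/s.
PIP = Vt/C + R·V̇ + PEEP (constant-flow equation of motion).
Only the elastic term changes: ΔPIP = ΔVt / C = (575 − 490) / 61.2 = 1.389 cmH2O.
Original PIP = 490/61.2 + 6.4×1.25 + 1 = 17.007 cmH2O; new PIP = 17.007 + (1.389) = 18.396 cmH2O.

18.4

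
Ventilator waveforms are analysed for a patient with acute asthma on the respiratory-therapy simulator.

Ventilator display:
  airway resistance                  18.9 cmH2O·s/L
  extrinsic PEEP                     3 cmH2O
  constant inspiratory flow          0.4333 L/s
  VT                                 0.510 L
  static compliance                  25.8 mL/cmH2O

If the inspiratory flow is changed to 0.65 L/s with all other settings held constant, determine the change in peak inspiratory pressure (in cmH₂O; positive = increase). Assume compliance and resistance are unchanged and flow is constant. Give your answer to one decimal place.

4.1

PIP = Vt/C + R·V̇ + PEEP (constant-flow equation of motion).
Only the resistive term changes: ΔPIP = R × ΔV̇ = 18.9 × (0.65 − 0.4333) = 18.9 × 0.2167 = 4.096 cmH2O.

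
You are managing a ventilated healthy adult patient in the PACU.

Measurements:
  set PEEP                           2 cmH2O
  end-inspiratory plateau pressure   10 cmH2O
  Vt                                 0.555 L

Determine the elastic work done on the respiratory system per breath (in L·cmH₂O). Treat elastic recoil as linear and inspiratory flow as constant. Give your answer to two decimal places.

2.22

Elastic work ≈ ½ × (Pplat − PEEP) × Vt = 0.5 × (10 − 2) × 0.555 L = 0.5 × 8.0 × 0.555 = 2.22 L·cmH2O.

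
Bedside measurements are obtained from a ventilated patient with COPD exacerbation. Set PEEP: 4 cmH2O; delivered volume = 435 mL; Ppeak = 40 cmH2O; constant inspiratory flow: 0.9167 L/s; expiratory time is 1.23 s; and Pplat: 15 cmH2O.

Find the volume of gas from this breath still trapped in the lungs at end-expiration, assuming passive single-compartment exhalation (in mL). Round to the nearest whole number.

R = (PIP − Pplat)/V̇ = (40 − 15) / 0.9167 = 25.0/0.9167 = 27.272 cmH2O·s/L.
C = Vt/(Pplat − PEEP) = 435.0 / (15 − 4) = 435.0/11.0 = 39.545 mL/cmH2O.
τ = R × C = 27.272 × 0.03955 L/cmH2O = 1.079 s.
Fraction remaining = e^(−Te/τ) = e^(−1.23/1.079) = 0.3198.
Trapped volume = 435.0 × 0.3198 = 139.11 mL.

139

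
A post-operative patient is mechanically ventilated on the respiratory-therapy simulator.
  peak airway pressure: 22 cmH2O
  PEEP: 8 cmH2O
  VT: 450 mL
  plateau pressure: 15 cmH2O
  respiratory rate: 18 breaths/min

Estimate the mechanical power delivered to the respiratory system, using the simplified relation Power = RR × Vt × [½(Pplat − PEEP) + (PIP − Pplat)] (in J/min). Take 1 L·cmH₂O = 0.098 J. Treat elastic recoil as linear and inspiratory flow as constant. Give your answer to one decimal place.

Per-breath work = Vt × [½(Pplat−PEEP) + (PIP−Pplat)] = 0.450 × [0.5×7.0 + 7.0] = 0.450 × 10.5 = 4.725 L·cmH2O.
Power = 18 × 4.725 = 85.05 L·cmH2O/min.
× 0.098 J/(L·cmH2O) → 8.335 J/min.

8.3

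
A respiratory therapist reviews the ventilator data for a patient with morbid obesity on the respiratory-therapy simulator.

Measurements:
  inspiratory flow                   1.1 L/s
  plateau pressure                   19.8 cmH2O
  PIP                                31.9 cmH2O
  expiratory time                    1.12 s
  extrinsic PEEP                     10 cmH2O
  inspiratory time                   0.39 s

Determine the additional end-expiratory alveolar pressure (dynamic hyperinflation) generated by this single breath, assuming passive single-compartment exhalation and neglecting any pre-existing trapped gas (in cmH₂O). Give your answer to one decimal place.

Vt = flow × Ti = 1.1 L/s × 0.39 s × 1000 mL/L = 429.0 mL.
R = (PIP − Pplat)/V̇ = (31.9 − 19.8) / 1.1 = 12.1/1.1 = 11.0 cmH2O·s/L.
C = Vt/(Pplat − PEEP) = 429.0 / (19.8 − 10) = 429.0/9.8 = 43.776 mL/cmH2O.
τ = R × C = 11.0 × 0.04378 L/cmH2O = 0.4816 s.
Fraction remaining = e^(−Te/τ) = e^(−1.12/0.4816) = 0.09773; trapped volume = 429.0 × 0.09773 = 41.926 mL.
Additional alveolar pressure from trapping ≈ V_trapped / C = 41.926 / 43.776 = 0.9577 cmH2O.

1.0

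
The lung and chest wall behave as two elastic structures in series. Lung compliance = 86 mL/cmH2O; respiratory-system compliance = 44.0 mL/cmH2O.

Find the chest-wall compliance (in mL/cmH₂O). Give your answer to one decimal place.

90.1

1/Ccw = 1/Crs − 1/CL.
1/Ccw = 1/44.0 − 1/86 = 0.0111.
Ccw = 90.09 mL/cmH2O.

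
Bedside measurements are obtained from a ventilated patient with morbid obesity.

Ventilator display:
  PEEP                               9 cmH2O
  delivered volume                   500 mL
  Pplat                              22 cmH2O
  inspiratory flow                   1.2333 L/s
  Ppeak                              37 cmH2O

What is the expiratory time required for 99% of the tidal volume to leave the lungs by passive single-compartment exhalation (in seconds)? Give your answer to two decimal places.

R = (PIP − Pplat)/V̇ = (37 − 22) / 1.2333 = 15.0/1.2333 = 12.162 cmH2O·s/L.
C = Vt/(Pplat − PEEP) = 500.0 / (22 − 9) = 500.0/13.0 = 38.462 mL/cmH2O.
τ = R × C = 12.162 × 0.03846 L/cmH2O = 0.4678 s.
t = −τ·ln(1 − 0.99) = −0.4678·ln(0.01) = 2.154 s.

2.15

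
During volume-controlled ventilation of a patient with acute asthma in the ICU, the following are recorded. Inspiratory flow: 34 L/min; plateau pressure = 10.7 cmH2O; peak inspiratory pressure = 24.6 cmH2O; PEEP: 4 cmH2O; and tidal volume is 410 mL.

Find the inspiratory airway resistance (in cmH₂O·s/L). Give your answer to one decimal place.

24.5

Flow: 34 L/min ÷ 60 = 0.5667 L/s.
Raw = (PIP − Pplat) / flow = (24.6 − 10.7) / 0.5667 = 13.9 / 0.5667 = 24.528 cmH2O·s/L.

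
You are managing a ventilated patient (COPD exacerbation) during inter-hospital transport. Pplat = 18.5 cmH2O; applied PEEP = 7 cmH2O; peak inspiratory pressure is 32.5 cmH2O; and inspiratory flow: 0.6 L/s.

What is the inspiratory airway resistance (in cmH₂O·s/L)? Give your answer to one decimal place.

23.3

Raw = (PIP − Pplat) / flow = (32.5 − 18.5) / 0.6 = 14.0 / 0.6 = 23.333 cmH2O·s/L.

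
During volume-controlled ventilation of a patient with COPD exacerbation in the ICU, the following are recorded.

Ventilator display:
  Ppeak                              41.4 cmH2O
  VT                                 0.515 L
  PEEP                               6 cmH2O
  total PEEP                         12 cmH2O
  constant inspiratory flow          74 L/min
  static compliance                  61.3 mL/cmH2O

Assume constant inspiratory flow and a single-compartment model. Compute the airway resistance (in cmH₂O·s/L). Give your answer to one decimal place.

17.0

Flow: 74 L/min ÷ 60 = 1.2333 L/s.
Total PEEP = 12 cmH2O (set 6 + intrinsic 6); this is the baseline alveolar pressure.
Equation of motion (constant flow): PIP = Vt/C + R·V̇ + PEEP.
R·V̇ = PIP − Vt/C − PEEP = 41.4 − 515/61.3 − 12 = 41.4 − 8.401 − 12 = 20.999 cmH2O.
R = 20.999 / 1.2333 = 17.027 cmH2O·s/L.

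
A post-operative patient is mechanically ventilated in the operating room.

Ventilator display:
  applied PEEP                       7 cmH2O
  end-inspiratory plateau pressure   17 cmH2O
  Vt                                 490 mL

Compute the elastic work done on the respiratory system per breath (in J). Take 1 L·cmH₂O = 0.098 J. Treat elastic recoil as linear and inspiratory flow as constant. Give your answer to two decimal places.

0.24

Elastic work ≈ ½ × (Pplat − PEEP) × Vt = 0.5 × (17 − 7) × 0.490 L = 0.5 × 10.0 × 0.490 = 2.45 L·cmH2O.
× 0.098 J/(L·cmH2O) → 0.2401 J.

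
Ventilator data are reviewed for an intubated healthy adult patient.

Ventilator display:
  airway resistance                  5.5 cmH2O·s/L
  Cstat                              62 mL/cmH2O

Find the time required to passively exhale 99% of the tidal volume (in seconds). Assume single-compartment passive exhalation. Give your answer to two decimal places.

1.57

τ = R × C = 5.5 × 62 mL/cmH2O = 5.5 × 0.062 L/cmH2O = 0.341 s.
Exhaled fraction f = 1 − e^(−t/τ) → t = −τ·ln(1 − f) = −0.341·ln(0.01) = 1.57 s.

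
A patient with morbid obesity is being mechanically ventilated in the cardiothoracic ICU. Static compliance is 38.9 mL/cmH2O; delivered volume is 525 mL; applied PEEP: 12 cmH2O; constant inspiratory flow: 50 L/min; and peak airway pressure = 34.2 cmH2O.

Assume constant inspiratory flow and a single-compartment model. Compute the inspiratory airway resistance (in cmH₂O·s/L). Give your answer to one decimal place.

10.4

Flow: 50 L/min ÷ 60 = 0.8333 L/s.
Equation of motion (constant flow): PIP = Vt/C + R·V̇ + PEEP.
R·V̇ = PIP − Vt/C − PEEP = 34.2 − 525/38.9 − 12 = 34.2 − 13.496 − 12 = 8.704 cmH2O.
R = 8.704 / 0.8333 = 10.445 cmH2O·s/L.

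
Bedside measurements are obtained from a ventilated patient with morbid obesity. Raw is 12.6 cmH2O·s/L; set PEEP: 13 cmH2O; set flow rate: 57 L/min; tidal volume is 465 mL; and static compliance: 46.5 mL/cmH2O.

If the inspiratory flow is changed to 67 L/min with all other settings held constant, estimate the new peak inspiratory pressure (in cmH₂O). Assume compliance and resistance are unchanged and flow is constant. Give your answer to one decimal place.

Flow: 57 L/min ÷ 60 = 0.95 L/s.
New flow: 67 L/min ÷ 60 = 1.1167 L/s.
PIP = Vt/C + R·V̇ + PEEP (constant-flow equation of motion).
Only the resistive term changes: ΔPIP = R × ΔV̇ = 12.6 × (1.1167 − 0.95) = 12.6 × 0.1667 = 2.1 cmH2O.
Original PIP = 465/46.5 + 12.6×0.95 + 13 = 34.97 cmH2O; new PIP = 34.97 + (2.1) = 37.07 cmH2O.

37.1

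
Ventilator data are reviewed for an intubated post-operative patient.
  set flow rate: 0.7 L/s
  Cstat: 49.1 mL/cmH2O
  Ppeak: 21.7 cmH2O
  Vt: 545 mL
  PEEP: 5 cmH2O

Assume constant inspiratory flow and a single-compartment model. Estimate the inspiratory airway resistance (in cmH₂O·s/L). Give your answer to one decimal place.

Equation of motion (constant flow): PIP = Vt/C + R·V̇ + PEEP.
R·V̇ = PIP − Vt/C − PEEP = 21.7 − 545/49.1 − 5 = 21.7 − 11.1 − 5 = 5.6 cmH2O.
R = 5.6 / 0.7 = 8.0 cmH2O·s/L.

8.0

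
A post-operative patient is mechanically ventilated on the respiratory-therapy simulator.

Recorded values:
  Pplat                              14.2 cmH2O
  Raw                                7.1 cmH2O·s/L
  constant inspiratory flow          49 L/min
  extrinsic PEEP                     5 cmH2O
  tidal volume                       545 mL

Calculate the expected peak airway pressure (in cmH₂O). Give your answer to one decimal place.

Flow: 49 L/min ÷ 60 = 0.8167 L/s.
PIP = Pplat + Raw × flow = 14.2 + 7.1 × 0.8167 = 14.2 + 5.799 = 19.999 cmH2O.

20.0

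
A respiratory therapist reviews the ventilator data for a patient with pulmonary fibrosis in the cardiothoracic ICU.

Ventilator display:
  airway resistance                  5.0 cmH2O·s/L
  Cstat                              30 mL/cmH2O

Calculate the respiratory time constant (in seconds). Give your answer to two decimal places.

τ = R × C = 5.0 × 30 mL/cmH2O = 5.0 × 0.030 L/cmH2O = 0.15 s.

0.15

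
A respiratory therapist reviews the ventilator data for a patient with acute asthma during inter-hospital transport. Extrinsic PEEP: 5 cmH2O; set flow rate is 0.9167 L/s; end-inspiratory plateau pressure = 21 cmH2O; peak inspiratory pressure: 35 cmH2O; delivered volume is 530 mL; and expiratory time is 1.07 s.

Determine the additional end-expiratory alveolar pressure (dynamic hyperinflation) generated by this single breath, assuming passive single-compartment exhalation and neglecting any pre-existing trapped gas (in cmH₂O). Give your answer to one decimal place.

1.9

R = (PIP − Pplat)/V̇ = (35 − 21) / 0.9167 = 14.0/0.9167 = 15.272 cmH2O·s/L.
C = Vt/(Pplat − PEEP) = 530.0 / (21 − 5) = 530.0/16.0 = 33.125 mL/cmH2O.
τ = R × C = 15.272 × 0.03313 L/cmH2O = 0.506 s.
Fraction remaining = e^(−Te/τ) = e^(−1.07/0.506) = 0.1207; trapped volume = 530.0 × 0.1207 = 63.971 mL.
Additional alveolar pressure from trapping ≈ V_trapped / C = 63.971 / 33.125 = 1.931 cmH2O.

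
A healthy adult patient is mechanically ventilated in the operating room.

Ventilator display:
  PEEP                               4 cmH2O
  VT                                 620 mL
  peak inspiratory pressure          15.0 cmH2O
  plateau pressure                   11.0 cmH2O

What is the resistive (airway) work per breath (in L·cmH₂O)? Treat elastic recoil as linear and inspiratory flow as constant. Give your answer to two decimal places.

2.48

With constant inspiratory flow the resistive pressure is constant at PIP − Pplat = 15.0 − 11.0 = 4.0 cmH2O, so resistive work = 4.0 × 0.620 = 2.48 L·cmH2O.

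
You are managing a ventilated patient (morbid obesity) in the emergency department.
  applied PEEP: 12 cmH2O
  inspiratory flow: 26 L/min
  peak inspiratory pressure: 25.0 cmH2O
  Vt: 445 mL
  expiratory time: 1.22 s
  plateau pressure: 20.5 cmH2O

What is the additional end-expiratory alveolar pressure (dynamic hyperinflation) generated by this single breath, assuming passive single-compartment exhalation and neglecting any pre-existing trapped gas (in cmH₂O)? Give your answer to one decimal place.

0.9

Flow: 26 L/min ÷ 60 = 0.4333 L/s.
R = (PIP − Pplat)/V̇ = (25.0 − 20.5) / 0.4333 = 4.5/0.4333 = 10.385 cmH2O·s/L.
C = Vt/(Pplat − PEEP) = 445.0 / (20.5 − 12) = 445.0/8.5 = 52.353 mL/cmH2O.
τ = R × C = 10.385 × 0.05235 L/cmH2O = 0.5437 s.
Fraction remaining = e^(−Te/τ) = e^(−1.22/0.5437) = 0.106; trapped volume = 445.0 × 0.106 = 47.17 mL.
Additional alveolar pressure from trapping ≈ V_trapped / C = 47.17 / 52.353 = 0.901 cmH2O.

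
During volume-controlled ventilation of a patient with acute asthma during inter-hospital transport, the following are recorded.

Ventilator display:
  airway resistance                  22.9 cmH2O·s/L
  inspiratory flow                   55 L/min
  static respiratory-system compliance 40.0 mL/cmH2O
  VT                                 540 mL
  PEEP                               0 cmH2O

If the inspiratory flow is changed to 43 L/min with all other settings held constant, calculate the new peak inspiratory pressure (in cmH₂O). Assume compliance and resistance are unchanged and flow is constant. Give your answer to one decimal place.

29.9

Flow: 55 L/min ÷ 60 = 0.9167 L/s.
New flow: 43 L/min ÷ 60 = 0.7167 L/s.
PIP = Vt/C + R·V̇ + PEEP (constant-flow equation of motion).
Only the resistive term changes: ΔPIP = R × ΔV̇ = 22.9 × (0.7167 − 0.9167) = 22.9 × -0.2 = -4.58 cmH2O.
Original PIP = 540/40.0 + 22.9×0.9167 + 0 = 34.492 cmH2O; new PIP = 34.492 + (-4.58) = 29.912 cmH2O.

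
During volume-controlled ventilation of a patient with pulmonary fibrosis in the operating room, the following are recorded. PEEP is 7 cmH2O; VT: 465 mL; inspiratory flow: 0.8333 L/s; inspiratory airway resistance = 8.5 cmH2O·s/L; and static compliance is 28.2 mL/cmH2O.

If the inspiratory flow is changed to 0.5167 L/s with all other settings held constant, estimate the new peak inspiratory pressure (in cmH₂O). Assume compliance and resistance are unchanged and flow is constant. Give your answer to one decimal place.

27.9

PIP = Vt/C + R·V̇ + PEEP (constant-flow equation of motion).
Only the resistive term changes: ΔPIP = R × ΔV̇ = 8.5 × (0.5167 − 0.8333) = 8.5 × -0.3166 = -2.691 cmH2O.
Original PIP = 465/28.2 + 8.5×0.8333 + 7 = 30.572 cmH2O; new PIP = 30.572 + (-2.691) = 27.881 cmH2O.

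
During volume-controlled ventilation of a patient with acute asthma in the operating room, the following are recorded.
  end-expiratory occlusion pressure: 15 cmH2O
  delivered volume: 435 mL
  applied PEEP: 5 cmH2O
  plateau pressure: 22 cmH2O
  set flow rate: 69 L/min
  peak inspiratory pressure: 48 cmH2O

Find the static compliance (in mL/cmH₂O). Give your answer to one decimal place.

62.1

End-expiratory occlusion gives total PEEP = 15 cmH2O (intrinsic PEEP = 15 − 5 = 10). Use total PEEP for the elastic gradient.
Cstat = Vt / (Pplat − PEEPtotal) = 435 / (22 − 15) = 435 / 7.0 = 62.143 mL/cmH2O.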